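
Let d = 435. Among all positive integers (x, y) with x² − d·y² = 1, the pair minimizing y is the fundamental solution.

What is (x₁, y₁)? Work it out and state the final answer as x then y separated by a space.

146 7

[20; 1,5,1,40] for √435; ℓ=4 ⇒ convergent index 3
a_0=20:  p_0=20·1+0=20,  q_0=20·0+1=1
a_1=1:  p_1=1·20+1=21,  q_1=1·1+0=1
a_2=5:  p_2=5·21+20=125,  q_2=5·1+1=6
a_3=1:  p_3=1·125+21=146,  q_3=1·6+1=7
fundamental: x₁=146, y₁=7  (since 21316 − 435·49 = 1)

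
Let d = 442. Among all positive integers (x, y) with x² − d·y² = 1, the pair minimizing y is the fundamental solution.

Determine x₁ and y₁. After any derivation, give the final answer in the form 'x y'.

883 42

d=442: √d = [21; 42] (ℓ=1, odd), read p_1/q_1
i=0: a=21 ⇒ p=21, q=1
i=1: a=42 ⇒ p=883, q=42
fundamental: x₁=883, y₁=42  (since 779689 − 442·1764 = 1)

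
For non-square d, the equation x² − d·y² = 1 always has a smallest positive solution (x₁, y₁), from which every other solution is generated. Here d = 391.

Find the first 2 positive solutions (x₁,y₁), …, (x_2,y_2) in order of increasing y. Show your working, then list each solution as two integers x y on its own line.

7338680 371133
107712448284799 5447252648880

√391 → a₀=19, period (1,3,2,2,1,…,3,1,38); ℓ=16 even so k=15
step 0: (19, 1)  from 19·(1,0) + (0,1)
…
step 2: (79, 4)  from 3·(20,1) + (19,1)
…
step 4: (435, 22)  from 2·(178,9) + (79,4)
…
step 7: (2709, 137)  from 2·(1048,53) + (613,31)
…
step 13: (1660597, 83980)  from 2·(696292,35213) + (268013,13554)
step 14: (5678083, 287153)  from 3·(1660597,83980) + (696292,35213)
step 15: (7338680, 371133)  from 1·(5678083,287153) + (1660597,83980)
(x₁, y₁) = (7338680, 371133);  7338680² − 391·371133² = 1 ✓
k=2:  x_2 = 7338680·7338680+391·371133·371133 = 107712448284799,  y_2 = 7338680·371133+371133·7338680 = 5447252648880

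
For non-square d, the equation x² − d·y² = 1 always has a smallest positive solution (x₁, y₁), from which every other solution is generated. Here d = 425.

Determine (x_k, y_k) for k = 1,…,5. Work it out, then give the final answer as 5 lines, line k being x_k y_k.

143649 6968
41270070401 2001892464
11856808685922849 575139701115304
3406437421806992601601 165236485849022716128
978662658398448551768841249 47472111910877388597026840

d=425: √d = [20; 1,1,1,1,1,1,40] (ℓ=7, odd), read p_13/q_13
step 0: (20, 1)  from 20·(1,0) + (0,1)
step 1: (21, 1)  from 1·(20,1) + (1,0)
step 2: (41, 2)  from 1·(21,1) + (20,1)
step 3: (62, 3)  from 1·(41,2) + (21,1)
step 4: (103, 5)  from 1·(62,3) + (41,2)
step 5: (165, 8)  from 1·(103,5) + (62,3)
step 6: (268, 13)  from 1·(165,8) + (103,5)
…
step 9: (22038, 1069)  from 1·(11153,541) + (10885,528)
step 10: (33191, 1610)  from 1·(22038,1069) + (11153,541)
step 11: (55229, 2679)  from 1·(33191,1610) + (22038,1069)
step 12: (88420, 4289)  from 1·(55229,2679) + (33191,1610)
step 13: (143649, 6968)  from 1·(88420,4289) + (55229,2679)
(x₁, y₁) = (143649, 6968);  143649² − 425·6968² = 1 ✓
(143649+6968√425)^2 = 41270070401 + 2001892464√425
(143649+6968√425)^3 = 11856808685922849 + 575139701115304√425
(143649+6968√425)^4 = 3406437421806992601601 + 165236485849022716128√425
(143649+6968√425)^5 = 978662658398448551768841249 + 47472111910877388597026840√425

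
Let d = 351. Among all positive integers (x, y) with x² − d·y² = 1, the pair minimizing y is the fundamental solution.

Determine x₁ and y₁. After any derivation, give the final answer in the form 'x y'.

62425 3332

d=351: √d = [18; 1,2,1,3,2,2,2,3,1,2,1,36] (ℓ=12, even), read p_11/q_11
a_0=18:  p_0=18·1+0=18,  q_0=18·0+1=1
a_1=1:  p_1=1·18+1=19,  q_1=1·1+0=1
a_2=2:  p_2=2·19+18=56,  q_2=2·1+1=3
a_3=1:  p_3=1·56+19=75,  q_3=1·3+1=4
a_4=3:  p_4=3·75+56=281,  q_4=3·4+3=15
a_5=2:  p_5=2·281+75=637,  q_5=2·15+4=34
a_6=2:  p_6=2·637+281=1555,  q_6=2·34+15=83
a_7=2:  p_7=2·1555+637=3747,  q_7=2·83+34=200
a_8=3:  p_8=3·3747+1555=12796,  q_8=3·200+83=683
a_9=1:  p_9=1·12796+3747=16543,  q_9=1·683+200=883
a_10=2:  p_10=2·16543+12796=45882,  q_10=2·883+683=2449
a_11=1:  p_11=1·45882+16543=62425,  q_11=1·2449+883=3332
(x₁, y₁) = (62425, 3332);  62425² − 351·3332² = 1 ✓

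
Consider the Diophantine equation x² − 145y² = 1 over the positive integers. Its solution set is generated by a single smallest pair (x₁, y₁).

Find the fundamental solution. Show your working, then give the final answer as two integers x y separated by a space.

289 24

√145 → a₀=12, period (24); ℓ=1 odd so k=1
k=0  a_k=12  p_k/q_k = 12/1
k=1  a_k=24  p_k/q_k = 289/24
(x₁, y₁) = (289, 24);  289² − 145·24² = 1 ✓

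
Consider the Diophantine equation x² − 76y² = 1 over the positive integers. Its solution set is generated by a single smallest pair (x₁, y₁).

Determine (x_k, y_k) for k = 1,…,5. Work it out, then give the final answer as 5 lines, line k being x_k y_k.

57799 6630
6681448801 766414740
772362118440199 88596011107890
89283516160768675201 10241521691283453480
10320995900380175197444999 1183899424380388644273150

[8; 1,2,1,1,5,4,5,1,1,2,1,16] for √76; ℓ=12 ⇒ convergent index 11
k=0  a_k=8  p_k/q_k = 8/1
k=1  a_k=1  p_k/q_k = 9/1
k=2  a_k=2  p_k/q_k = 26/3
…
k=4  a_k=1  p_k/q_k = 61/7
k=5  a_k=5  p_k/q_k = 340/39
k=6  a_k=4  p_k/q_k = 1421/163
…
k=8  a_k=1  p_k/q_k = 8866/1017
k=9  a_k=1  p_k/q_k = 16311/1871
k=10  a_k=2  p_k/q_k = 41488/4759
k=11  a_k=1  p_k/q_k = 57799/6630
→ (57799, 6630).  Check: 57799²=3340724401, 76·6630²=3340724400, difference 1.
(57799+6630√76)^2 = 6681448801 + 766414740√76
(57799+6630√76)^3 = 772362118440199 + 88596011107890√76
(57799+6630√76)^4 = 89283516160768675201 + 10241521691283453480√76
(57799+6630√76)^5 = 10320995900380175197444999 + 1183899424380388644273150√76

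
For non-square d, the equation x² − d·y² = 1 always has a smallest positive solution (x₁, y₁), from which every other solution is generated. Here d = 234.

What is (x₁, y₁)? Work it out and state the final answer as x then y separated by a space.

√234 → a₀=15, period (3,2,1,2,1,2,3,30); ℓ=8 even so k=7
a_0=15:  p_0=15·1+0=15,  q_0=15·0+1=1
a_1=3:  p_1=3·15+1=46,  q_1=3·1+0=3
…
a_4=2:  p_4=2·153+107=413,  q_4=2·10+7=27
a_5=1:  p_5=1·413+153=566,  q_5=1·27+10=37
a_6=2:  p_6=2·566+413=1545,  q_6=2·37+27=101
a_7=3:  p_7=3·1545+566=5201,  q_7=3·101+37=340
fundamental: x₁=5201, y₁=340  (since 27050401 − 234·115600 = 1)

5201 340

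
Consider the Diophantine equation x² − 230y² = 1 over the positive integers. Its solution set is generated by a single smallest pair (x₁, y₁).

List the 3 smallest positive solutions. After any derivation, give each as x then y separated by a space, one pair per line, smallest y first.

d=230: √d = [15; 6,30] (ℓ=2, even), read p_1/q_1
step 0: (15, 1)  from 15·(1,0) + (0,1)
step 1: (91, 6)  from 6·(15,1) + (1,0)
(x₁, y₁) = (91, 6);  91² − 230·6² = 1 ✓
n=2: (91,6)∘(91,6) = (91·91+230·6·6, 91·6+6·91) = (16561,1092)
n=3: (16561,1092)∘(91,6) = (91·16561+230·6·1092, 91·1092+6·16561) = (3014011,198738)

91 6
16561 1092
3014011 198738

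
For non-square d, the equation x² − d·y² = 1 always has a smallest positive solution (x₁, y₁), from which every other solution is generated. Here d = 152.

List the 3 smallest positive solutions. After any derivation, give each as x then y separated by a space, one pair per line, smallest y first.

d=152: √d = [12; 3,24] (ℓ=2, even), read p_1/q_1
k=0  a_k=12  p_k/q_k = 12/1
k=1  a_k=3  p_k/q_k = 37/3
fundamental: x₁=37, y₁=3  (since 1369 − 152·9 = 1)
n=2: (37,3)∘(37,3) = (37·37+152·3·3, 37·3+3·37) = (2737,222)
n=3: (2737,222)∘(37,3) = (37·2737+152·3·222, 37·222+3·2737) = (202501,16425)

37 3
2737 222
202501 16425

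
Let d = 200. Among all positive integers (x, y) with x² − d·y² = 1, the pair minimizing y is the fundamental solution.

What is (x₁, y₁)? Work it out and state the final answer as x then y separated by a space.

99 7

√200 → a₀=14, period (7,28); ℓ=2 even so k=1
step 0: (14, 1)  from 14·(1,0) + (0,1)
step 1: (99, 7)  from 7·(14,1) + (1,0)
→ (99, 7).  Check: 99²=9801, 200·7²=9800, difference 1.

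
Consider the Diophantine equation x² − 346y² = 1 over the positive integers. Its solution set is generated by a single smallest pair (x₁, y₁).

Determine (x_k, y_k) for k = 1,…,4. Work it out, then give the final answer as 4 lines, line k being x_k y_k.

17299 930
598510801 32176140
20707276675699 1113230090790
716430357827323201 38515534648976280

[18; 1,1,1,1,36] for √346; ℓ=5 ⇒ convergent index 9
k=0  a_k=18  p_k/q_k = 18/1
k=1  a_k=1  p_k/q_k = 19/1
k=2  a_k=1  p_k/q_k = 37/2
k=3  a_k=1  p_k/q_k = 56/3
…
k=5  a_k=36  p_k/q_k = 3404/183
…
k=8  a_k=1  p_k/q_k = 10398/559
k=9  a_k=1  p_k/q_k = 17299/930
fundamental: x₁=17299, y₁=930  (since 299255401 − 346·864900 = 1)
n=2: (17299,930)∘(17299,930) = (17299·17299+346·930·930, 17299·930+930·17299) = (598510801,32176140)
n=3: (598510801,32176140)∘(17299,930) = (17299·598510801+346·930·32176140, 17299·32176140+930·598510801) = (20707276675699,1113230090790)
n=4: (20707276675699,1113230090790)∘(17299,930) = (17299·20707276675699+346·930·1113230090790, 17299·1113230090790+930·20707276675699) = (716430357827323201,38515534648976280)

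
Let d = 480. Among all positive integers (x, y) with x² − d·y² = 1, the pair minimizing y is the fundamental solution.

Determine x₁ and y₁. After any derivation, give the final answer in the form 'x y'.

241 11

√480 → a₀=21, period (1,9,1,42); ℓ=4 even so k=3
i=0: a=21 ⇒ p=21, q=1
i=1: a=1 ⇒ p=22, q=1
i=2: a=9 ⇒ p=219, q=10
i=3: a=1 ⇒ p=241, q=11
(x₁, y₁) = (241, 11);  241² − 480·11² = 1 ✓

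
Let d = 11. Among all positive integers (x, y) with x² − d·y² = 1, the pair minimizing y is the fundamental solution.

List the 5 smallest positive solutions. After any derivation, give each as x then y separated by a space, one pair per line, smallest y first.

√11 → a₀=3, period (3,6); ℓ=2 even so k=1
step 0: (3, 1)  from 3·(1,0) + (0,1)
step 1: (10, 3)  from 3·(3,1) + (1,0)
fundamental: x₁=10, y₁=3  (since 100 − 11·9 = 1)
n=2: (10,3)∘(10,3) = (10·10+11·3·3, 10·3+3·10) = (199,60)
n=3: (199,60)∘(10,3) = (10·199+11·3·60, 10·60+3·199) = (3970,1197)
n=4: (3970,1197)∘(10,3) = (10·3970+11·3·1197, 10·1197+3·3970) = (79201,23880)
n=5: (79201,23880)∘(10,3) = (10·79201+11·3·23880, 10·23880+3·79201) = (1580050,476403)

10 3
199 60
3970 1197
79201 23880
1580050 476403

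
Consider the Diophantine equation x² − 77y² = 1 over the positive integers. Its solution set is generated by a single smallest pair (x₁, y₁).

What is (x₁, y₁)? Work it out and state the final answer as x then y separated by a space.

351 40

d=77: √d = [8; 1,3,2,3,1,16] (ℓ=6, even), read p_5/q_5
step 0: (8, 1)  from 8·(1,0) + (0,1)
…
step 2: (35, 4)  from 3·(9,1) + (8,1)
step 3: (79, 9)  from 2·(35,4) + (9,1)
step 4: (272, 31)  from 3·(79,9) + (35,4)
step 5: (351, 40)  from 1·(272,31) + (79,9)
(x₁, y₁) = (351, 40);  351² − 77·40² = 1 ✓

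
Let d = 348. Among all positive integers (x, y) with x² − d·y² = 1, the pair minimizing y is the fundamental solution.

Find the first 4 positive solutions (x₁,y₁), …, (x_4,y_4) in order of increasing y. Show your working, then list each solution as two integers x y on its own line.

1567 84
4910977 263256
15391000351 825044220
48235390189057 2585688322224

√348 → a₀=18, period (1,1,1,8,1,1,1,36); ℓ=8 even so k=7
a_0=18:  p_0=18·1+0=18,  q_0=18·0+1=1
…
a_5=1:  p_5=1·485+56=541,  q_5=1·26+3=29
a_6=1:  p_6=1·541+485=1026,  q_6=1·29+26=55
a_7=1:  p_7=1·1026+541=1567,  q_7=1·55+29=84
(x₁, y₁) = (1567, 84);  1567² − 348·84² = 1 ✓
n=2: (1567,84)∘(1567,84) = (1567·1567+348·84·84, 1567·84+84·1567) = (4910977,263256)
n=3: (4910977,263256)∘(1567,84) = (1567·4910977+348·84·263256, 1567·263256+84·4910977) = (15391000351,825044220)
n=4: (15391000351,825044220)∘(1567,84) = (1567·15391000351+348·84·825044220, 1567·825044220+84·15391000351) = (48235390189057,2585688322224)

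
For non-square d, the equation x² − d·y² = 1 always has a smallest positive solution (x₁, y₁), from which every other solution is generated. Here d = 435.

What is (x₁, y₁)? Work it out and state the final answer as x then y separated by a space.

d=435: √d = [20; 1,5,1,40] (ℓ=4, even), read p_3/q_3
i=0: a=20 ⇒ p=20, q=1
i=1: a=1 ⇒ p=21, q=1
i=2: a=5 ⇒ p=125, q=6
i=3: a=1 ⇒ p=146, q=7
→ (146, 7).  Check: 146²=21316, 435·7²=21315, difference 1.

146 7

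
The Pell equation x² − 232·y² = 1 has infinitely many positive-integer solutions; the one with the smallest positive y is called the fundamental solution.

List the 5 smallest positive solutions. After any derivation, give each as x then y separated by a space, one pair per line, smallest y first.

d=232: √d = [15; 4,3,7,3,4,30] (ℓ=6, even), read p_5/q_5
i=0: a=15 ⇒ p=15, q=1
…
i=2: a=3 ⇒ p=198, q=13
i=3: a=7 ⇒ p=1447, q=95
i=4: a=3 ⇒ p=4539, q=298
i=5: a=4 ⇒ p=19603, q=1287
(x₁, y₁) = (19603, 1287);  19603² − 232·1287² = 1 ✓
n=2: (19603,1287)∘(19603,1287) = (19603·19603+232·1287·1287, 19603·1287+1287·19603) = (768555217,50458122)
n=3: (768555217,50458122)∘(19603,1287) = (19603·768555217+232·1287·50458122, 19603·50458122+1287·768555217) = (30131975818099,1978261129845)
n=4: (30131975818099,1978261129845)∘(19603,1287) = (19603·30131975818099+232·1287·1978261129845, 19603·1978261129845+1287·30131975818099) = (1181354243155834177,77559705806244948)
n=5: (1181354243155834177,77559705806244948)∘(19603,1287) = (19603·1181354243155834177+232·1287·77559705806244948, 19603·77559705806244948+1287·1181354243155834177) = (46316174427035658925363,3040805823861378301443)

19603 1287
768555217 50458122
30131975818099 1978261129845
1181354243155834177 77559705806244948
46316174427035658925363 3040805823861378301443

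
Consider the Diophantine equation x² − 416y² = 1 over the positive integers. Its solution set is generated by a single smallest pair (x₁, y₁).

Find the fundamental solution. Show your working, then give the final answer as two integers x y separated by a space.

5201 255

d=416: √d = [20; 2,1,1,9,1,1,2,40] (ℓ=8, even), read p_7/q_7
k=0  a_k=20  p_k/q_k = 20/1
…
k=4  a_k=9  p_k/q_k = 979/48
k=5  a_k=1  p_k/q_k = 1081/53
k=6  a_k=1  p_k/q_k = 2060/101
k=7  a_k=2  p_k/q_k = 5201/255
(x₁, y₁) = (5201, 255);  5201² − 416·255² = 1 ✓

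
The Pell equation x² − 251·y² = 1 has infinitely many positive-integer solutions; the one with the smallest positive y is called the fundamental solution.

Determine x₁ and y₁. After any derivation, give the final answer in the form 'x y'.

[15; 1,5,2,1,2,…,5,1,30] for √251; ℓ=14 ⇒ convergent index 13
step 0: (15, 1)  from 15·(1,0) + (0,1)
step 1: (16, 1)  from 1·(15,1) + (1,0)
…
step 4: (301, 19)  from 1·(206,13) + (95,6)
…
step 6: (1917, 121)  from 2·(808,51) + (301,19)
…
step 12: (3097857, 195535)  from 5·(577033,36422) + (212692,13425)
step 13: (3674890, 231957)  from 1·(3097857,195535) + (577033,36422)
fundamental: x₁=3674890, y₁=231957  (since 13504816512100 − 251·53804049849 = 1)

3674890 231957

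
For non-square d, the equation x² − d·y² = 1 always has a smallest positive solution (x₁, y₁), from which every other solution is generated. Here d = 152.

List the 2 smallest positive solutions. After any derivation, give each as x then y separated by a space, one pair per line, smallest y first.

√152 = [12; 3,24, …], period ℓ=2 (even) → k=1
k=0  a_k=12  p_k/q_k = 12/1
k=1  a_k=3  p_k/q_k = 37/3
→ (37, 3).  Check: 37²=1369, 152·3²=1368, difference 1.
(x_2, y_2) = (37·37 + 152·3·3, 37·3 + 3·37) = (2737, 222)

37 3
2737 222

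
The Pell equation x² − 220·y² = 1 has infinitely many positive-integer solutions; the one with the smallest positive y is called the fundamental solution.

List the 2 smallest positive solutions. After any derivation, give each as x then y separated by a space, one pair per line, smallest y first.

√220 = [14; 1,4,1,28, …], period ℓ=4 (even) → k=3
a_0=14:  p_0=14·1+0=14,  q_0=14·0+1=1
a_1=1:  p_1=1·14+1=15,  q_1=1·1+0=1
a_2=4:  p_2=4·15+14=74,  q_2=4·1+1=5
a_3=1:  p_3=1·74+15=89,  q_3=1·5+1=6
fundamental: x₁=89, y₁=6  (since 7921 − 220·36 = 1)
(89+6√220)^2 = 15841 + 1068√220

89 6
15841 1068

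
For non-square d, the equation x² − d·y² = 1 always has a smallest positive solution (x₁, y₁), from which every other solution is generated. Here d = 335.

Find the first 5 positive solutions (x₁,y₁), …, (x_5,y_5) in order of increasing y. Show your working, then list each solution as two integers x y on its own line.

√335 → a₀=18, period (3,3,3,36); ℓ=4 even so k=3
k=0  a_k=18  p_k/q_k = 18/1
k=1  a_k=3  p_k/q_k = 55/3
k=2  a_k=3  p_k/q_k = 183/10
k=3  a_k=3  p_k/q_k = 604/33
fundamental: x₁=604, y₁=33  (since 364816 − 335·1089 = 1)
n=2: (604,33)∘(604,33) = (604·604+335·33·33, 604·33+33·604) = (729631,39864)
n=3: (729631,39864)∘(604,33) = (604·729631+335·33·39864, 604·39864+33·729631) = (881393644,48155679)
n=4: (881393644,48155679)∘(604,33) = (604·881393644+335·33·48155679, 604·48155679+33·881393644) = (1064722792321,58172020368)
n=5: (1064722792321,58172020368)∘(604,33) = (604·1064722792321+335·33·58172020368, 604·58172020368+33·1064722792321) = (1286184251730124,70271752448865)

604 33
729631 39864
881393644 48155679
1064722792321 58172020368
1286184251730124 70271752448865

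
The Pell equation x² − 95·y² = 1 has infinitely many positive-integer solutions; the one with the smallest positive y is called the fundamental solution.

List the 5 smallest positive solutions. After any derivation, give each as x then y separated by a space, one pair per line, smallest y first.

39 4
3041 312
237159 24332
18495361 1897584
1442400999 147987220

d=95: √d = [9; 1,2,1,18] (ℓ=4, even), read p_3/q_3
a_0=9:  p_0=9·1+0=9,  q_0=9·0+1=1
a_1=1:  p_1=1·9+1=10,  q_1=1·1+0=1
a_2=2:  p_2=2·10+9=29,  q_2=2·1+1=3
a_3=1:  p_3=1·29+10=39,  q_3=1·3+1=4
fundamental: x₁=39, y₁=4  (since 1521 − 95·16 = 1)
n=2: (39,4)∘(39,4) = (39·39+95·4·4, 39·4+4·39) = (3041,312)
n=3: (3041,312)∘(39,4) = (39·3041+95·4·312, 39·312+4·3041) = (237159,24332)
n=4: (237159,24332)∘(39,4) = (39·237159+95·4·24332, 39·24332+4·237159) = (18495361,1897584)
n=5: (18495361,1897584)∘(39,4) = (39·18495361+95·4·1897584, 39·1897584+4·18495361) = (1442400999,147987220)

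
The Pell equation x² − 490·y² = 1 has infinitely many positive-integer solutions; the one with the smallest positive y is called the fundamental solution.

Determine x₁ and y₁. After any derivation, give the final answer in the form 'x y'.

√490 = [22; 7,2,1,4,4,4,1,2,7,44, …], period ℓ=10 (even) → k=9
step 0: (22, 1)  from 22·(1,0) + (0,1)
step 1: (155, 7)  from 7·(22,1) + (1,0)
step 2: (332, 15)  from 2·(155,7) + (22,1)
…
step 6: (40708, 1839)  from 4·(9607,434) + (2280,103)
…
step 8: (141338, 6385)  from 2·(50315,2273) + (40708,1839)
step 9: (1039681, 46968)  from 7·(141338,6385) + (50315,2273)
(x₁, y₁) = (1039681, 46968);  1039681² − 490·46968² = 1 ✓

1039681 46968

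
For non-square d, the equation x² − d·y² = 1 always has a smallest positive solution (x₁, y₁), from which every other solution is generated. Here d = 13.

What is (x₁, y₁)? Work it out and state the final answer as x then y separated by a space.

649 180

d=13: √d = [3; 1,1,1,1,6] (ℓ=5, odd), read p_9/q_9
a_0=3:  p_0=3·1+0=3,  q_0=3·0+1=1
a_1=1:  p_1=1·3+1=4,  q_1=1·1+0=1
a_2=1:  p_2=1·4+3=7,  q_2=1·1+1=2
a_3=1:  p_3=1·7+4=11,  q_3=1·2+1=3
a_4=1:  p_4=1·11+7=18,  q_4=1·3+2=5
…
a_6=1:  p_6=1·119+18=137,  q_6=1·33+5=38
…
a_8=1:  p_8=1·256+137=393,  q_8=1·71+38=109
a_9=1:  p_9=1·393+256=649,  q_9=1·109+71=180
→ (649, 180).  Check: 649²=421201, 13·180²=421200, difference 1.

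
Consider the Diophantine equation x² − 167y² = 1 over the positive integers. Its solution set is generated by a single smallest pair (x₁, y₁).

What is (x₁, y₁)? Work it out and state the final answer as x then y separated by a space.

168 13

√167 = [12; 1,11,1,24, …], period ℓ=4 (even) → k=3
k=0  a_k=12  p_k/q_k = 12/1
…
k=2  a_k=11  p_k/q_k = 155/12
k=3  a_k=1  p_k/q_k = 168/13
(x₁, y₁) = (168, 13);  168² − 167·13² = 1 ✓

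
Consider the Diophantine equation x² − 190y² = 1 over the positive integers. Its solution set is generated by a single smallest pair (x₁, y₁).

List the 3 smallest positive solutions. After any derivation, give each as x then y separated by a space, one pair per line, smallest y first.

√190 → a₀=13, period (1,3,1,1,1,…,3,1,26); ℓ=14 even so k=13
k=0  a_k=13  p_k/q_k = 13/1
k=1  a_k=1  p_k/q_k = 14/1
k=2  a_k=3  p_k/q_k = 55/4
…
k=4  a_k=1  p_k/q_k = 124/9
…
k=6  a_k=2  p_k/q_k = 510/37
k=7  a_k=2  p_k/q_k = 1213/88
k=8  a_k=2  p_k/q_k = 2936/213
k=9  a_k=1  p_k/q_k = 4149/301
k=10  a_k=1  p_k/q_k = 7085/514
k=11  a_k=1  p_k/q_k = 11234/815
k=12  a_k=3  p_k/q_k = 40787/2959
k=13  a_k=1  p_k/q_k = 52021/3774
fundamental: x₁=52021, y₁=3774  (since 2706184441 − 190·14243076 = 1)
k=2:  x_2 = 52021·52021+190·3774·3774 = 5412368881,  y_2 = 52021·3774+3774·52021 = 392654508
k=3:  x_3 = 52021·5412368881+190·3774·392654508 = 563113683064981,  y_3 = 52021·392654508+3774·5412368881 = 40852560317562

52021 3774
5412368881 392654508
563113683064981 40852560317562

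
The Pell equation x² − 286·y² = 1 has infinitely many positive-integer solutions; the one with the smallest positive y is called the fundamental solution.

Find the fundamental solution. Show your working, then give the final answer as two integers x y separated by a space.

561835 33222

√286 = [16; 1,10,3,3,2,3,3,10,1,32, …], period ℓ=10 (even) → k=9
a_0=16:  p_0=16·1+0=16,  q_0=16·0+1=1
a_1=1:  p_1=1·16+1=17,  q_1=1·1+0=1
…
a_3=3:  p_3=3·186+17=575,  q_3=3·11+1=34
a_4=3:  p_4=3·575+186=1911,  q_4=3·34+11=113
…
a_6=3:  p_6=3·4397+1911=15102,  q_6=3·260+113=893
…
a_8=10:  p_8=10·49703+15102=512132,  q_8=10·2939+893=30283
a_9=1:  p_9=1·512132+49703=561835,  q_9=1·30283+2939=33222
fundamental: x₁=561835, y₁=33222  (since 315658567225 − 286·1103701284 = 1)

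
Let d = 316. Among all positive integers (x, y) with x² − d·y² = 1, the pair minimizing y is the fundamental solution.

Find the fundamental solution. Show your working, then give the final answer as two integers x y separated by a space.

√316 → a₀=17, period (1,3,2,8,2,3,1,34); ℓ=8 even so k=7
a_0=17:  p_0=17·1+0=17,  q_0=17·0+1=1
…
a_2=3:  p_2=3·18+17=71,  q_2=3·1+1=4
…
a_4=8:  p_4=8·160+71=1351,  q_4=8·9+4=76
a_5=2:  p_5=2·1351+160=2862,  q_5=2·76+9=161
a_6=3:  p_6=3·2862+1351=9937,  q_6=3·161+76=559
a_7=1:  p_7=1·9937+2862=12799,  q_7=1·559+161=720
→ (12799, 720).  Check: 12799²=163814401, 316·720²=163814400, difference 1.

12799 720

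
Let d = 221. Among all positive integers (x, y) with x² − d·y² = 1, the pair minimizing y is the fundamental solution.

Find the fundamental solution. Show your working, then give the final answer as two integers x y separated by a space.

1665 112

√221 = [14; 1,6,2,6,1,28, …], period ℓ=6 (even) → k=5
k=0  a_k=14  p_k/q_k = 14/1
k=1  a_k=1  p_k/q_k = 15/1
k=2  a_k=6  p_k/q_k = 104/7
…
k=4  a_k=6  p_k/q_k = 1442/97
k=5  a_k=1  p_k/q_k = 1665/112
→ (1665, 112).  Check: 1665²=2772225, 221·112²=2772224, difference 1.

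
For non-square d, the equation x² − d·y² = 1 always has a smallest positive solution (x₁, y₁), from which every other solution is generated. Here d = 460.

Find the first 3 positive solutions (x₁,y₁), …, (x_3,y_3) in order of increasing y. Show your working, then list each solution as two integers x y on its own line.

√460 → a₀=21, period (2,4,3,1,2,10,2,1,3,4,2,42); ℓ=12 even so k=11
a_0=21:  p_0=21·1+0=21,  q_0=21·0+1=1
a_1=2:  p_1=2·21+1=43,  q_1=2·1+0=2
a_2=4:  p_2=4·43+21=193,  q_2=4·2+1=9
a_3=3:  p_3=3·193+43=622,  q_3=3·9+2=29
…
a_5=2:  p_5=2·815+622=2252,  q_5=2·38+29=105
a_6=10:  p_6=10·2252+815=23335,  q_6=10·105+38=1088
…
a_8=1:  p_8=1·48922+23335=72257,  q_8=1·2281+1088=3369
a_9=3:  p_9=3·72257+48922=265693,  q_9=3·3369+2281=12388
a_10=4:  p_10=4·265693+72257=1135029,  q_10=4·12388+3369=52921
a_11=2:  p_11=2·1135029+265693=2535751,  q_11=2·52921+12388=118230
fundamental: x₁=2535751, y₁=118230  (since 6430033134001 − 460·13978332900 = 1)
n=2: (2535751,118230)∘(2535751,118230) = (2535751·2535751+460·118230·118230, 2535751·118230+118230·2535751) = (12860066268001,599603681460)
n=3: (12860066268001,599603681460)∘(2535751,118230) = (2535751·12860066268001+460·118230·599603681460, 2535751·599603681460+118230·12860066268001) = (65219851798297071751,3040891269731634690)

2535751 118230
12860066268001 599603681460
65219851798297071751 3040891269731634690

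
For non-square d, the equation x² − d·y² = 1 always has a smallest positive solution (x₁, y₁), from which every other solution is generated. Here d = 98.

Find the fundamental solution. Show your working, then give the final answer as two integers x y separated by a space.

d=98: √d = [9; 1,8,1,18] (ℓ=4, even), read p_3/q_3
i=0: a=9 ⇒ p=9, q=1
i=1: a=1 ⇒ p=10, q=1
i=2: a=8 ⇒ p=89, q=9
i=3: a=1 ⇒ p=99, q=10
(x₁, y₁) = (99, 10);  99² − 98·10² = 1 ✓

99 10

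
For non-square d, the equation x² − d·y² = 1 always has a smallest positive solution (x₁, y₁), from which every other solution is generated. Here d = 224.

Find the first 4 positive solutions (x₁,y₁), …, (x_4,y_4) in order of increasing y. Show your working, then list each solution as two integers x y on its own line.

√224 → a₀=14, period (1,28); ℓ=2 even so k=1
a_0=14:  p_0=14·1+0=14,  q_0=14·0+1=1
a_1=1:  p_1=1·14+1=15,  q_1=1·1+0=1
fundamental: x₁=15, y₁=1  (since 225 − 224·1 = 1)
(15+1√224)^2 = 449 + 30√224
(15+1√224)^3 = 13455 + 899√224
(15+1√224)^4 = 403201 + 26940√224

15 1
449 30
13455 899
403201 26940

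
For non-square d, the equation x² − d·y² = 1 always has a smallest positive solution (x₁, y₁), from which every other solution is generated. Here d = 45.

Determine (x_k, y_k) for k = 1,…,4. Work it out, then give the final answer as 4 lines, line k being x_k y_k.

161 24
51841 7728
16692641 2488392
5374978561 801254496

d=45: √d = [6; 1,2,2,2,1,12] (ℓ=6, even), read p_5/q_5
a_0=6:  p_0=6·1+0=6,  q_0=6·0+1=1
…
a_2=2:  p_2=2·7+6=20,  q_2=2·1+1=3
a_3=2:  p_3=2·20+7=47,  q_3=2·3+1=7
a_4=2:  p_4=2·47+20=114,  q_4=2·7+3=17
a_5=1:  p_5=1·114+47=161,  q_5=1·17+7=24
fundamental: x₁=161, y₁=24  (since 25921 − 45·576 = 1)
n=2: (161,24)∘(161,24) = (161·161+45·24·24, 161·24+24·161) = (51841,7728)
n=3: (51841,7728)∘(161,24) = (161·51841+45·24·7728, 161·7728+24·51841) = (16692641,2488392)
n=4: (16692641,2488392)∘(161,24) = (161·16692641+45·24·2488392, 161·2488392+24·16692641) = (5374978561,801254496)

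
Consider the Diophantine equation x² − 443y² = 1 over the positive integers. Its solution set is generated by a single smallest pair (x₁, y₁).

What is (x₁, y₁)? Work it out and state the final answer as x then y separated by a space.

442 21

[21; 21,42] for √443; ℓ=2 ⇒ convergent index 1
a_0=21:  p_0=21·1+0=21,  q_0=21·0+1=1
a_1=21:  p_1=21·21+1=442,  q_1=21·1+0=21
(x₁, y₁) = (442, 21);  442² − 443·21² = 1 ✓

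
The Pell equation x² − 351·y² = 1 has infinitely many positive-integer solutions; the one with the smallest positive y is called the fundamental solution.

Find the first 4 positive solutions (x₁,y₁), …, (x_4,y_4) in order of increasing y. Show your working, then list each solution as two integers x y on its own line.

62425 3332
7793761249 416000200
973051091875225 51937624966668
121485428812828080001 6484412476672499600

√351 = [18; 1,2,1,3,2,2,2,3,1,2,1,36, …], period ℓ=12 (even) → k=11
step 0: (18, 1)  from 18·(1,0) + (0,1)
step 1: (19, 1)  from 1·(18,1) + (1,0)
…
step 5: (637, 34)  from 2·(281,15) + (75,4)
step 6: (1555, 83)  from 2·(637,34) + (281,15)
…
step 10: (45882, 2449)  from 2·(16543,883) + (12796,683)
step 11: (62425, 3332)  from 1·(45882,2449) + (16543,883)
→ (62425, 3332).  Check: 62425²=3896880625, 351·3332²=3896880624, difference 1.
k=2:  x_2 = 62425·62425+351·3332·3332 = 7793761249,  y_2 = 62425·3332+3332·62425 = 416000200
k=3:  x_3 = 62425·7793761249+351·3332·416000200 = 973051091875225,  y_3 = 62425·416000200+3332·7793761249 = 51937624966668
k=4:  x_4 = 62425·973051091875225+351·3332·51937624966668 = 121485428812828080001,  y_4 = 62425·51937624966668+3332·973051091875225 = 6484412476672499600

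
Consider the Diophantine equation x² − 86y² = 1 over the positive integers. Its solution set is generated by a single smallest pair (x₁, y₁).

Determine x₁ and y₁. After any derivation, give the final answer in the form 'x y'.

10405 1122

√86 → a₀=9, period (3,1,1,1,8,1,1,1,3,18); ℓ=10 even so k=9
a_0=9:  p_0=9·1+0=9,  q_0=9·0+1=1
a_1=3:  p_1=3·9+1=28,  q_1=3·1+0=3
a_2=1:  p_2=1·28+9=37,  q_2=1·3+1=4
a_3=1:  p_3=1·37+28=65,  q_3=1·4+3=7
…
a_6=1:  p_6=1·881+102=983,  q_6=1·95+11=106
a_7=1:  p_7=1·983+881=1864,  q_7=1·106+95=201
a_8=1:  p_8=1·1864+983=2847,  q_8=1·201+106=307
a_9=3:  p_9=3·2847+1864=10405,  q_9=3·307+201=1122
(x₁, y₁) = (10405, 1122);  10405² − 86·1122² = 1 ✓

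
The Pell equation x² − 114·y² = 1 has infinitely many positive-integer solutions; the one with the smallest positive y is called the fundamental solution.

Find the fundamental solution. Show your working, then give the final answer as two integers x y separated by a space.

1025 96

d=114: √d = [10; 1,2,10,2,1,20] (ℓ=6, even), read p_5/q_5
a_0=10:  p_0=10·1+0=10,  q_0=10·0+1=1
a_1=1:  p_1=1·10+1=11,  q_1=1·1+0=1
a_2=2:  p_2=2·11+10=32,  q_2=2·1+1=3
…
a_4=2:  p_4=2·331+32=694,  q_4=2·31+3=65
a_5=1:  p_5=1·694+331=1025,  q_5=1·65+31=96
→ (1025, 96).  Check: 1025²=1050625, 114·96²=1050624, difference 1.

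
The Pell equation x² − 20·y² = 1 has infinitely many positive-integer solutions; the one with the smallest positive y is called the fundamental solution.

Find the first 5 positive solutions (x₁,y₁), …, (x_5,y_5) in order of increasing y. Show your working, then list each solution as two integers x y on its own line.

9 2
161 36
2889 646
51841 11592
930249 208010

[4; 2,8] for √20; ℓ=2 ⇒ convergent index 1
i=0: a=4 ⇒ p=4, q=1
i=1: a=2 ⇒ p=9, q=2
→ (9, 2).  Check: 9²=81, 20·2²=80, difference 1.
(9+2√20)^2 = 161 + 36√20
(9+2√20)^3 = 2889 + 646√20
(9+2√20)^4 = 51841 + 11592√20
(9+2√20)^5 = 930249 + 208010√20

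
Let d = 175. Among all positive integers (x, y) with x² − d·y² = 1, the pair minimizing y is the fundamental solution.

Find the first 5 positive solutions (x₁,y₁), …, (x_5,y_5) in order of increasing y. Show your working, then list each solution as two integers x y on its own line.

√175 = [13; 4,2,1,2,4,26, …], period ℓ=6 (even) → k=5
k=0  a_k=13  p_k/q_k = 13/1
…
k=4  a_k=2  p_k/q_k = 463/35
k=5  a_k=4  p_k/q_k = 2024/153
fundamental: x₁=2024, y₁=153  (since 4096576 − 175·23409 = 1)
(2024+153√175)^2 = 8193151 + 619344√175
(2024+153√175)^3 = 33165873224 + 2507104359√175
(2024+153√175)^4 = 134255446617601 + 10148757825888√175
(2024+153√175)^5 = 543466014742175624 + 41082169172090265√175

2024 153
8193151 619344
33165873224 2507104359
134255446617601 10148757825888
543466014742175624 41082169172090265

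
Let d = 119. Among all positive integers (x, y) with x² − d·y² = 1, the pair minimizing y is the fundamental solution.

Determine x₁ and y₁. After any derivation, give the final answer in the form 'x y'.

√119 = [10; 1,9,1,20, …], period ℓ=4 (even) → k=3
a_0=10:  p_0=10·1+0=10,  q_0=10·0+1=1
a_1=1:  p_1=1·10+1=11,  q_1=1·1+0=1
a_2=9:  p_2=9·11+10=109,  q_2=9·1+1=10
a_3=1:  p_3=1·109+11=120,  q_3=1·10+1=11
fundamental: x₁=120, y₁=11  (since 14400 − 119·121 = 1)

120 11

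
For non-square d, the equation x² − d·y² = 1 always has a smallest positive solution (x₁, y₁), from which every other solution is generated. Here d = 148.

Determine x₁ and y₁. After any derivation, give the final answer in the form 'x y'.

73 6

[12; 6,24] for √148; ℓ=2 ⇒ convergent index 1
a_0=12:  p_0=12·1+0=12,  q_0=12·0+1=1
a_1=6:  p_1=6·12+1=73,  q_1=6·1+0=6
→ (73, 6).  Check: 73²=5329, 148·6²=5328, difference 1.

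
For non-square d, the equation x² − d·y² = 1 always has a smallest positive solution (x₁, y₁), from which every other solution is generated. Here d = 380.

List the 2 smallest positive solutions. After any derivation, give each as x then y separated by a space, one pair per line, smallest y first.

39 2
3041 156

d=380: √d = [19; 2,38] (ℓ=2, even), read p_1/q_1
step 0: (19, 1)  from 19·(1,0) + (0,1)
step 1: (39, 2)  from 2·(19,1) + (1,0)
fundamental: x₁=39, y₁=2  (since 1521 − 380·4 = 1)
k=2:  x_2 = 39·39+380·2·2 = 3041,  y_2 = 39·2+2·39 = 156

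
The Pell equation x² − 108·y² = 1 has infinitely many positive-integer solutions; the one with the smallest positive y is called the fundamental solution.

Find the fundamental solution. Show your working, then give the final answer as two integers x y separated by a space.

[10; 2,1,1,4,1,1,2,20] for √108; ℓ=8 ⇒ convergent index 7
k=0  a_k=10  p_k/q_k = 10/1
…
k=2  a_k=1  p_k/q_k = 31/3
…
k=4  a_k=4  p_k/q_k = 239/23
k=5  a_k=1  p_k/q_k = 291/28
k=6  a_k=1  p_k/q_k = 530/51
k=7  a_k=2  p_k/q_k = 1351/130
fundamental: x₁=1351, y₁=130  (since 1825201 − 108·16900 = 1)

1351 130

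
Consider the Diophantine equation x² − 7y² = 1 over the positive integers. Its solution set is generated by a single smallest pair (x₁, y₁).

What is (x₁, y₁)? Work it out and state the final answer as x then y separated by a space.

8 3

√7 → a₀=2, period (1,1,1,4); ℓ=4 even so k=3
k=0  a_k=2  p_k/q_k = 2/1
k=1  a_k=1  p_k/q_k = 3/1
k=2  a_k=1  p_k/q_k = 5/2
k=3  a_k=1  p_k/q_k = 8/3
(x₁, y₁) = (8, 3);  8² − 7·3² = 1 ✓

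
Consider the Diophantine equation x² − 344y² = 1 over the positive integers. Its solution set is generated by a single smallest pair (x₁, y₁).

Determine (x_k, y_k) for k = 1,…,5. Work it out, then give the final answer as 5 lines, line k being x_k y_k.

10405 561
216528049 11674410
4505948689285 242944471539
93768792007492801 5055674441052180
1951328557169976499525 105208584875351394261

d=344: √d = [18; 1,1,4,1,3,1,4,1,1,36] (ℓ=10, even), read p_9/q_9
k=0  a_k=18  p_k/q_k = 18/1
…
k=2  a_k=1  p_k/q_k = 37/2
…
k=8  a_k=1  p_k/q_k = 5694/307
k=9  a_k=1  p_k/q_k = 10405/561
(x₁, y₁) = (10405, 561);  10405² − 344·561² = 1 ✓
(10405+561√344)^2 = 216528049 + 11674410√344
(10405+561√344)^3 = 4505948689285 + 242944471539√344
(10405+561√344)^4 = 93768792007492801 + 5055674441052180√344
(10405+561√344)^5 = 1951328557169976499525 + 105208584875351394261√344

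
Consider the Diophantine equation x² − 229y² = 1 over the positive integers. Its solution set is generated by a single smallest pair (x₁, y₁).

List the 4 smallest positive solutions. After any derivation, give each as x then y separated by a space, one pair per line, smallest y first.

5848201 386460
68402909872801 4520191516920
800067931842043513801 52869977098885735380
9357916158133073035999171201 618388505879356792878585840

[15; 7,1,1,7,30] for √229; ℓ=5 ⇒ convergent index 9
i=0: a=15 ⇒ p=15, q=1
i=1: a=7 ⇒ p=106, q=7
…
i=3: a=1 ⇒ p=227, q=15
…
i=7: a=1 ⇒ p=413926, q=27353
i=8: a=1 ⇒ p=776325, q=51301
i=9: a=7 ⇒ p=5848201, q=386460
fundamental: x₁=5848201, y₁=386460  (since 34201454936401 − 229·149351331600 = 1)
k=2:  x_2 = 5848201·5848201+229·386460·386460 = 68402909872801,  y_2 = 5848201·386460+386460·5848201 = 4520191516920
k=3:  x_3 = 5848201·68402909872801+229·386460·4520191516920 = 800067931842043513801,  y_3 = 5848201·4520191516920+386460·68402909872801 = 52869977098885735380
k=4:  x_4 = 5848201·800067931842043513801+229·386460·52869977098885735380 = 9357916158133073035999171201,  y_4 = 5848201·52869977098885735380+386460·800067931842043513801 = 618388505879356792878585840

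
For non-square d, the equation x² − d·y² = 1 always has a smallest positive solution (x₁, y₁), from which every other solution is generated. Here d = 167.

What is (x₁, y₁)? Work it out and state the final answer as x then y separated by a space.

168 13

√167 = [12; 1,11,1,24, …], period ℓ=4 (even) → k=3
i=0: a=12 ⇒ p=12, q=1
i=1: a=1 ⇒ p=13, q=1
i=2: a=11 ⇒ p=155, q=12
i=3: a=1 ⇒ p=168, q=13
fundamental: x₁=168, y₁=13  (since 28224 − 167·169 = 1)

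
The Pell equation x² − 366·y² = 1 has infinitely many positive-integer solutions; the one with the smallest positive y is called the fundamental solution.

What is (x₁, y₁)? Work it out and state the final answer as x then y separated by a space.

√366 → a₀=19, period (7,1,1,1,2,12,2,1,1,1,7,38); ℓ=12 even so k=11
step 0: (19, 1)  from 19·(1,0) + (0,1)
step 1: (134, 7)  from 7·(19,1) + (1,0)
step 2: (153, 8)  from 1·(134,7) + (19,1)
step 3: (287, 15)  from 1·(153,8) + (134,7)
…
step 5: (1167, 61)  from 2·(440,23) + (287,15)
…
step 10: (119053, 6223)  from 1·(74554,3897) + (44499,2326)
step 11: (907925, 47458)  from 7·(119053,6223) + (74554,3897)
fundamental: x₁=907925, y₁=47458  (since 824327805625 − 366·2252261764 = 1)

907925 47458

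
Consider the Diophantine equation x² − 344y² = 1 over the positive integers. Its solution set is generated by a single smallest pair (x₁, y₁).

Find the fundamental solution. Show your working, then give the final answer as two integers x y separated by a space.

10405 561

d=344: √d = [18; 1,1,4,1,3,1,4,1,1,36] (ℓ=10, even), read p_9/q_9
k=0  a_k=18  p_k/q_k = 18/1
…
k=2  a_k=1  p_k/q_k = 37/2
…
k=4  a_k=1  p_k/q_k = 204/11
k=5  a_k=3  p_k/q_k = 779/42
k=6  a_k=1  p_k/q_k = 983/53
…
k=8  a_k=1  p_k/q_k = 5694/307
k=9  a_k=1  p_k/q_k = 10405/561
→ (10405, 561).  Check: 10405²=108264025, 344·561²=108264024, difference 1.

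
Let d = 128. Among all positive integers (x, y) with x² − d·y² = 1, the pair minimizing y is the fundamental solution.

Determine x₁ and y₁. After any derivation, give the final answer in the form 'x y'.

[11; 3,5,3,22] for √128; ℓ=4 ⇒ convergent index 3
i=0: a=11 ⇒ p=11, q=1
i=1: a=3 ⇒ p=34, q=3
i=2: a=5 ⇒ p=181, q=16
i=3: a=3 ⇒ p=577, q=51
fundamental: x₁=577, y₁=51  (since 332929 − 128·2601 = 1)

577 51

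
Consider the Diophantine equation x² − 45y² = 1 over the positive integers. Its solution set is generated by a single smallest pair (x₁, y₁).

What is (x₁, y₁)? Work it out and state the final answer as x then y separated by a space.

[6; 1,2,2,2,1,12] for √45; ℓ=6 ⇒ convergent index 5
a_0=6:  p_0=6·1+0=6,  q_0=6·0+1=1
a_1=1:  p_1=1·6+1=7,  q_1=1·1+0=1
a_2=2:  p_2=2·7+6=20,  q_2=2·1+1=3
a_3=2:  p_3=2·20+7=47,  q_3=2·3+1=7
a_4=2:  p_4=2·47+20=114,  q_4=2·7+3=17
a_5=1:  p_5=1·114+47=161,  q_5=1·17+7=24
(x₁, y₁) = (161, 24);  161² − 45·24² = 1 ✓

161 24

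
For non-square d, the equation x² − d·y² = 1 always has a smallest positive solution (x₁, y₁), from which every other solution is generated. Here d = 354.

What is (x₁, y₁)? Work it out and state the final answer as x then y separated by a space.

√354 = [18; 1,4,2,2,18,2,2,4,1,36, …], period ℓ=10 (even) → k=9
i=0: a=18 ⇒ p=18, q=1
…
i=4: a=2 ⇒ p=508, q=27
…
i=8: a=4 ⇒ p=210294, q=11177
i=9: a=1 ⇒ p=258065, q=13716
(x₁, y₁) = (258065, 13716);  258065² − 354·13716² = 1 ✓

258065 13716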